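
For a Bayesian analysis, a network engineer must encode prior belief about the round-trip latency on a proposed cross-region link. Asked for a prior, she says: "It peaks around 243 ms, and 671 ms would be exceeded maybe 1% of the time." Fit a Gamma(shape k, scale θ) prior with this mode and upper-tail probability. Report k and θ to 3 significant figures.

k ≈ 5.45, θ ≈ 54.6

Gamma(k,θ) with k>1 has mode (k−1)θ, so θ = 243/(k−1).
Need P(X < 671) = 0.99 with θ tied to k this way. Start at k = 2, θ = 243: P(X<671) ≈ 0.762.
Too low — raise k to concentrate. Iterating converges to k ≈ 5.45.
Then θ = 243/(5.45−1) ≈ 54.6.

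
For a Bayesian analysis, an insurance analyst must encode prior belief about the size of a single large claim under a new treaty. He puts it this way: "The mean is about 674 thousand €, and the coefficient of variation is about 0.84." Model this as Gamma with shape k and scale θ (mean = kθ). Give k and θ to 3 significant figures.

k ≈ 1.42, θ ≈ 476

For Gamma(k, scale θ): mean = kθ, variance = kθ², so CV = 1/√k.
CV = 0.84, hence k = 1/CV² = 1.42.
Then θ = mean/k = 674/1.42 = 476.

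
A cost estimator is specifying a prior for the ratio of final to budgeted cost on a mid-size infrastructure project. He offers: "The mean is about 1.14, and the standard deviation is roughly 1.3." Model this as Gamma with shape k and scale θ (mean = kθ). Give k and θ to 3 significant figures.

k ≈ 0.769, θ ≈ 1.48

For Gamma(k, scale θ): mean = kθ, variance = kθ², so CV = 1/√k.
CV = SD/mean = 1.3/1.14 = 1.14, hence k = 1/CV² = 0.769.
Then θ = mean/k = 1.14/0.769 = 1.48.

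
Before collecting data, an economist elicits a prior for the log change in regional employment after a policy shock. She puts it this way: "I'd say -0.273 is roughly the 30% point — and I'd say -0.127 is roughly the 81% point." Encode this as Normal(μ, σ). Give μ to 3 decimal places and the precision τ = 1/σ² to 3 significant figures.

The p-quantile of Normal(μ,σ) is μ + z_p·σ, with z_{0.3} = -0.5244 and z_{0.81} = 0.8779.
Eliminate σ: μ = (z₂·x₁ − z₁·x₂)/(z₂ − z₁) = (0.8779·-0.273 − (-0.5244)·-0.127)/1.402 = -0.218.
Then σ = (x₂ − x₁)/(z₂ − z₁) = (-0.127 − -0.273)/1.402 = 0.104.
Precision τ = 1/σ² = 1/0.1041² = 92.3.

μ = -0.218, τ = 92.3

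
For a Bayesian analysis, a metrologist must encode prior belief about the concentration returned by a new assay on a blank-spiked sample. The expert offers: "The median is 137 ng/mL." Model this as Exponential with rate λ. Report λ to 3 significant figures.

Exponential median = ln 2 / λ, so λ = ln 2 / 137.0 = 0.00506.

λ ≈ 0.00506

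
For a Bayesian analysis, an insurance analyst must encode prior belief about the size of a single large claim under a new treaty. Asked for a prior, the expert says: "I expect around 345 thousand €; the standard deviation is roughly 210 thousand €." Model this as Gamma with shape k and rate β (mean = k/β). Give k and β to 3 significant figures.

For Gamma(k, rate β): mean = k/β, variance = k/β², so CV = 1/√k.
CV = SD/mean = 210/345 = 0.6087, hence k = 1/CV² = 2.7.
Then β = k/mean = 2.7/345 = 0.00782.

k ≈ 2.7, β ≈ 0.00782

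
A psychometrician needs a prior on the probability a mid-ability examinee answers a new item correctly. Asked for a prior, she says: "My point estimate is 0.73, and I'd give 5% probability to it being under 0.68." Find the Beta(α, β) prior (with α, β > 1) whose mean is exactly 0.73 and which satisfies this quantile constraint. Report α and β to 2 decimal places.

With mean 0.73 fixed, write α = 0.73s, β = 0.27s where s = α+β.
Need P(θ < 0.68) = 0.05 under Beta(0.73s, 0.27s). Normal approximation: (q−m)/√(m(1−m)/s) ≈ z_{0.05} = -1.64, so s ≈ 0.73·0.27·(-1.64)²/(0.68−0.73)² = 213.3.
At s = 213.3: P(θ<0.68) ≈ 0.054. Adjusting to match 0.05 gives s ≈ 222.60.
So α = 0.73·222.60 ≈ 162.50, β = 0.27·222.60 ≈ 60.10.

α ≈ 162.50, β ≈ 60.10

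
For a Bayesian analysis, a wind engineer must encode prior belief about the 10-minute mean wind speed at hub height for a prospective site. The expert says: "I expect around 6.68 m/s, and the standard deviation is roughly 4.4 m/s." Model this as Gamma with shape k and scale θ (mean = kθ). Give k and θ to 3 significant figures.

k ≈ 2.3, θ ≈ 2.9

For Gamma(k, scale θ): mean = kθ, variance = kθ², so CV = 1/√k.
CV = SD/mean = 4.4/6.68 = 0.6587, hence k = 1/CV² = 2.3.
Then θ = mean/k = 6.68/2.3 = 2.9.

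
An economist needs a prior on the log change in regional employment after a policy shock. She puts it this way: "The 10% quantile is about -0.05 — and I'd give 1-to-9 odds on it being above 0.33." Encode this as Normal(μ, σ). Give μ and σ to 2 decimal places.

μ = 0.14, σ = 0.15

The p-quantile of Normal(μ,σ) is μ + z_p·σ, with z_{0.1} = -1.282 and z_{0.9} = 1.282.
Eliminate σ: μ = (z₂·x₁ − z₁·x₂)/(z₂ − z₁) = (1.282·-0.05 − (-1.282)·0.33)/2.563 = 0.14.
Then σ = (x₂ − x₁)/(z₂ − z₁) = (0.33 − -0.05)/2.563 = 0.15.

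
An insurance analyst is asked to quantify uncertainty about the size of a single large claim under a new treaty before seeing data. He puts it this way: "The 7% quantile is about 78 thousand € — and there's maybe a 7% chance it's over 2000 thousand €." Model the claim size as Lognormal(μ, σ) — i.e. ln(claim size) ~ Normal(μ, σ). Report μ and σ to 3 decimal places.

μ ≈ 5.979, σ ≈ 1.099

If T ~ Lognormal(μ,σ) then ln T ~ Normal(μ,σ), so the p-quantile of ln T is μ + z_p·σ.
ln(78) = 4.357 and ln(2000) = 7.601; z_{0.07} = -1.476, z_{0.93} = 1.476.
σ = (7.601 − 4.357)/(1.476 − (-1.476)) = 1.099.
μ = 4.357 − (-1.476)·1.099 = 5.979.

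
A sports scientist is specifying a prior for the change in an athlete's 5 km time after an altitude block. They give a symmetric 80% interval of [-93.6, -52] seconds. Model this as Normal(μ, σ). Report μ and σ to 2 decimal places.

μ = -72.80, σ = 16.23

A symmetric 80% interval runs μ ± z·σ with z = 1.282.
Half-width = 20.8, so σ = 20.8/1.282 = 16.23.
μ is the interval midpoint, -72.80.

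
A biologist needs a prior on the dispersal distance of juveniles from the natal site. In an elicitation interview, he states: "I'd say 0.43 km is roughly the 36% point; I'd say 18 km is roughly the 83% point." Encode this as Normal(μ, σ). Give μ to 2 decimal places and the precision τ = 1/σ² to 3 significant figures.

μ = 5.23, τ = 0.00558

For Normal(μ,σ), the p-quantile is μ + z_p·σ. Here z_{0.36} = -0.3585, z_{0.83} = 0.9542.
So 0.43 = μ − 0.3585σ and 18 = μ + 0.9542σ.
Subtracting: σ = (18 − 0.43)/(0.9542 − (-0.3585)) = 13.39.
Then μ = 0.43 − (-0.3585)·13.39 = 5.23.
Precision τ = 1/σ² = 1/13.39² = 0.00558.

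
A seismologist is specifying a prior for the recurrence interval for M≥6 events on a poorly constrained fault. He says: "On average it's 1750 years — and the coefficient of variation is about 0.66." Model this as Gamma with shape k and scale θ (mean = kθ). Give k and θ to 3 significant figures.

For Gamma(k, scale θ): mean = kθ, variance = kθ², so CV = 1/√k.
CV = 0.66, hence k = 1/CV² = 2.3.
Then θ = mean/k = 1750/2.3 = 762.

k ≈ 2.3, θ ≈ 762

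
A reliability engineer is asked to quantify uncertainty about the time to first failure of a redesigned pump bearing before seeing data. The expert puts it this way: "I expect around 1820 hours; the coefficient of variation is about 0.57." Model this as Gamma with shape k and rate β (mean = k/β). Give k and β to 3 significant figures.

For Gamma(k, rate β): mean = k/β, variance = k/β², so CV = 1/√k.
CV = 0.57, hence k = 1/CV² = 3.08.
Then β = k/mean = 3.08/1820 = 0.00169.

k ≈ 3.08, β ≈ 0.00169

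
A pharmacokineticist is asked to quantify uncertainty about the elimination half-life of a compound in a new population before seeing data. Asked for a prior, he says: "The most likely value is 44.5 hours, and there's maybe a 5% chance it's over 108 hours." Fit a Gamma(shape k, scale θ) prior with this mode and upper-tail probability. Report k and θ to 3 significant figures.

k ≈ 4.47, θ ≈ 12.8

Gamma(k,θ) with k>1 has mode (k−1)θ, so θ = 44.5/(k−1).
Need P(X < 108) = 0.95 with θ tied to k this way. Start at k = 2, θ = 44.5: P(X<108) ≈ 0.697.
Too low — raise k to concentrate. Iterating converges to k ≈ 4.47.
Then θ = 44.5/(4.47−1) ≈ 12.8.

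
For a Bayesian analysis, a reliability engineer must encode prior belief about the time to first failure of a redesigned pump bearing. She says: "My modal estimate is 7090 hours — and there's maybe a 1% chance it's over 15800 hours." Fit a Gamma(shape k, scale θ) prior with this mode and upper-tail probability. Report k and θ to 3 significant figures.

Gamma(k,θ) with k>1 has mode (k−1)θ, so θ = 7090/(k−1).
Need P(X < 15800) = 0.99 with θ tied to k this way. Start at k = 2, θ = 7090: P(X<15800) ≈ 0.652.
Too low — raise k to concentrate. Iterating converges to k ≈ 8.49.
Then θ = 7090/(8.49−1) ≈ 947.

k ≈ 8.49, θ ≈ 947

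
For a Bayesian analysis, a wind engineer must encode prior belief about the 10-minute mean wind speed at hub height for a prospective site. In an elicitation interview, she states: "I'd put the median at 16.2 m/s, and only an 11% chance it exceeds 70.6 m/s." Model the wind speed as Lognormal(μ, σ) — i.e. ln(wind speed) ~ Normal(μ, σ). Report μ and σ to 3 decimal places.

μ ≈ 2.785, σ ≈ 1.200

If T ~ Lognormal(μ,σ) then ln T ~ Normal(μ,σ), so the p-quantile of ln T is μ + z_p·σ.
ln(16.2) = 2.785 and ln(70.6) = 4.257; z_{0.5} = 0, z_{0.89} = 1.227.
σ = (4.257 − 2.785)/(1.227 − (0)) = 1.200.
μ = 2.785 − (0)·1.200 = 2.785.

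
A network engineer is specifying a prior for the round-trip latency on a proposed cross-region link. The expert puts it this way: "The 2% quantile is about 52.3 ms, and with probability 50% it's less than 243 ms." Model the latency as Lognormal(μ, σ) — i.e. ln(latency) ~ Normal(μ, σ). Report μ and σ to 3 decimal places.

If T ~ Lognormal(μ,σ) then ln T ~ Normal(μ,σ), so the p-quantile of ln T is μ + z_p·σ.
ln(52.3) = 3.957 and ln(243) = 5.493; z_{0.02} = -2.054, z_{0.5} = 0.
σ = (5.493 − 3.957)/(0 − (-2.054)) = 0.748.
μ = 3.957 − (-2.054)·0.748 = 5.493.

μ ≈ 5.493, σ ≈ 0.748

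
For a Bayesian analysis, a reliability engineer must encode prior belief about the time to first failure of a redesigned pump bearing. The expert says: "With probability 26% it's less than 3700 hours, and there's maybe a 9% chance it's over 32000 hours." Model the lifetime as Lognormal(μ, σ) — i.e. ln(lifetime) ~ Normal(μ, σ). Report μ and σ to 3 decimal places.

μ ≈ 8.916, σ ≈ 1.087

If T ~ Lognormal(μ,σ) then ln T ~ Normal(μ,σ), so the p-quantile of ln T is μ + z_p·σ.
ln(3700) = 8.216 and ln(32000) = 10.37; z_{0.26} = -0.6433, z_{0.91} = 1.341.
σ = (10.37 − 8.216)/(1.341 − (-0.6433)) = 1.087.
μ = 8.216 − (-0.6433)·1.087 = 8.916.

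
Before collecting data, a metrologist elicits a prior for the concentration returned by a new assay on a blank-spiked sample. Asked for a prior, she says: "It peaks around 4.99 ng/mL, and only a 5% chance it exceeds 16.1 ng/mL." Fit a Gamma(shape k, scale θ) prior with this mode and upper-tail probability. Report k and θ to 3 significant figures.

k ≈ 2.91, θ ≈ 2.61

Gamma(k,θ) with k>1 has mode (k−1)θ, so θ = 4.99/(k−1).
Need P(X < 16.1) = 0.95 with θ tied to k this way. Start at k = 2, θ = 4.99: P(X<16.1) ≈ 0.832.
Too low — raise k to concentrate. Iterating converges to k ≈ 2.91.
Then θ = 4.99/(2.91−1) ≈ 2.61.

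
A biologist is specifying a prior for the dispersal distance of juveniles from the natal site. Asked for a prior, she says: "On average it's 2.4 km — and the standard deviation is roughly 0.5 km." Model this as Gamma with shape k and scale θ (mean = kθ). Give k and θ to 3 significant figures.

k ≈ 23, θ ≈ 0.104

For Gamma(k, scale θ): mean = kθ, variance = kθ², so CV = 1/√k.
CV = SD/mean = 0.5/2.4 = 0.2083, hence k = 1/CV² = 23.
Then θ = mean/k = 2.4/23 = 0.104.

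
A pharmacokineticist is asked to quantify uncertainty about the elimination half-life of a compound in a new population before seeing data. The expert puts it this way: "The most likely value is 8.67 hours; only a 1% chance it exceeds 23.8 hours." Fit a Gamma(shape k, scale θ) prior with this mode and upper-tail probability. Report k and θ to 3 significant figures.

Gamma(k,θ) with k>1 has mode (k−1)θ, so θ = 8.67/(k−1).
Need P(X < 23.8) = 0.99 with θ tied to k this way. Start at k = 2, θ = 8.67: P(X<23.8) ≈ 0.759.
Too low — raise k to concentrate. Iterating converges to k ≈ 5.51.
Then θ = 8.67/(5.51−1) ≈ 1.92.

k ≈ 5.51, θ ≈ 1.92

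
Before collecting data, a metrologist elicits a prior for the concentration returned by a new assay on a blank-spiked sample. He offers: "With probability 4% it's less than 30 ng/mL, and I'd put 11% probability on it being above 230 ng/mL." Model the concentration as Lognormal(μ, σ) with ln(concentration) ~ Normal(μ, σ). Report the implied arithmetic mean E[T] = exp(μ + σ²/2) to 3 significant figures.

If T ~ Lognormal(μ,σ) then ln T ~ Normal(μ,σ), so the p-quantile of ln T is μ + z_p·σ.
ln(30) = 3.401 and ln(230) = 5.438; z_{0.04} = -1.751, z_{0.89} = 1.227.
σ = (5.438 − 3.401)/(1.227 − (-1.751)) = 0.684.
μ = 3.401 − (-1.751)·0.684 = 4.599.
E[T] = exp(μ + σ²/2) = exp(4.599 + 0.2340) = 126 ng/mL.

E[T] ≈ 126 ng/mL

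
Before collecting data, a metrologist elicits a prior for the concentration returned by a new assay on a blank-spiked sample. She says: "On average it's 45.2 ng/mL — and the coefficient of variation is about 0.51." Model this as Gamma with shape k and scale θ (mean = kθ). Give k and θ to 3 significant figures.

For Gamma(k, scale θ): mean = kθ, variance = kθ², so CV = 1/√k.
CV = 0.51, hence k = 1/CV² = 3.84.
Then θ = mean/k = 45.2/3.84 = 11.8.

k ≈ 3.84, θ ≈ 11.8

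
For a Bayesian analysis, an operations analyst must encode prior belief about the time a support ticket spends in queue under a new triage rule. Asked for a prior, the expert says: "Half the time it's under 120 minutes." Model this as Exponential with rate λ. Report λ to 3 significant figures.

λ ≈ 0.00578

Exponential median = ln 2 / λ, so λ = ln 2 / 120.0 = 0.00578.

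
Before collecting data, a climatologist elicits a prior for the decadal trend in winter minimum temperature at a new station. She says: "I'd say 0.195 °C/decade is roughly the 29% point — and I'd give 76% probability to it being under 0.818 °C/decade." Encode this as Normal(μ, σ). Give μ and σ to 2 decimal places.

μ = 0.47, σ = 0.49

The p-quantile of Normal(μ,σ) is μ + z_p·σ, with z_{0.29} = -0.5534 and z_{0.76} = 0.7063.
Eliminate σ: μ = (z₂·x₁ − z₁·x₂)/(z₂ − z₁) = (0.7063·0.195 − (-0.5534)·0.818)/1.26 = 0.47.
Then σ = (x₂ − x₁)/(z₂ − z₁) = (0.818 − 0.195)/1.26 = 0.49.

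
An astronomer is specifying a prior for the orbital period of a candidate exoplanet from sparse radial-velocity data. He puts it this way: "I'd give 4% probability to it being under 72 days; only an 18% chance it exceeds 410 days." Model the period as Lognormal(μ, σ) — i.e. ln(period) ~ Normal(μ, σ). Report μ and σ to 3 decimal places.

If T ~ Lognormal(μ,σ) then ln T ~ Normal(μ,σ), so the p-quantile of ln T is μ + z_p·σ.
ln(72) = 4.277 and ln(410) = 6.016; z_{0.04} = -1.751, z_{0.82} = 0.9154.
σ = (6.016 − 4.277)/(0.9154 − (-1.751)) = 0.652.
μ = 4.277 − (-1.751)·0.652 = 5.419.

μ ≈ 5.419, σ ≈ 0.652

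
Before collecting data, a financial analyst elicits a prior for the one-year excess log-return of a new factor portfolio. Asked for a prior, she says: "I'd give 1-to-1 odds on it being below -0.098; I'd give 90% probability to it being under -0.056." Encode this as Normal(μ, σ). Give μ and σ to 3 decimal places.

μ = -0.098, σ = 0.033

The p-quantile of Normal(μ,σ) is μ + z_p·σ, with z_{0.5} = 0 and z_{0.9} = 1.282.
Eliminate σ: μ = (z₂·x₁ − z₁·x₂)/(z₂ − z₁) = (1.282·-0.098 − (0)·-0.056)/1.282 = -0.098.
Then σ = (x₂ − x₁)/(z₂ − z₁) = (-0.056 − -0.098)/1.282 = 0.033.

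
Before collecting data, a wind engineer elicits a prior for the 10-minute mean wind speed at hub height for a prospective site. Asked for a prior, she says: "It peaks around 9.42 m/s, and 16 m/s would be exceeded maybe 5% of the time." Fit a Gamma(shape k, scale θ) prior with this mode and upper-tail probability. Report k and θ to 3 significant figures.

k ≈ 10.9, θ ≈ 0.947

Gamma(k,θ) with k>1 has mode (k−1)θ, so θ = 9.42/(k−1).
Need P(X < 16) = 0.95 with θ tied to k this way. Start at k = 2, θ = 9.42: P(X<16) ≈ 0.506.
Too low — raise k to concentrate. Iterating converges to k ≈ 10.9.
Then θ = 9.42/(10.9−1) ≈ 0.947.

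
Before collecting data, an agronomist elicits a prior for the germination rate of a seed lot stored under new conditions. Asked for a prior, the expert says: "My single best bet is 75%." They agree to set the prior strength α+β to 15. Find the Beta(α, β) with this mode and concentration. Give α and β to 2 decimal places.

For α,β > 1 the Beta mode is (α−1)/(α+β−2). With α+β = 15, the mode is (α−1)/13.
Set (α−1)/13 = 0.75 → α = 1 + 0.75·13 = 10.75.
β = 15 − α = 4.25.

α = 10.75, β = 4.25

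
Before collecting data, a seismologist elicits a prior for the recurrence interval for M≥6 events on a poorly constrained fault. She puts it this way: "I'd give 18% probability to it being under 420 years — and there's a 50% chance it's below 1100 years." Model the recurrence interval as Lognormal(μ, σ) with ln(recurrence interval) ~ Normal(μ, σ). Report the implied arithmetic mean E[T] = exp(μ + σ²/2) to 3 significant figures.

E[T] ≈ 1910 years

If T ~ Lognormal(μ,σ) then ln T ~ Normal(μ,σ), so the p-quantile of ln T is μ + z_p·σ.
ln(420) = 6.04 and ln(1100) = 7.003; z_{0.18} = -0.9154, z_{0.5} = 0.
σ = (7.003 − 6.04)/(0 − (-0.9154)) = 1.052.
μ = 6.04 − (-0.9154)·1.052 = 7.003.
E[T] = exp(μ + σ²/2) = exp(7.003 + 0.5532) = 1910 years.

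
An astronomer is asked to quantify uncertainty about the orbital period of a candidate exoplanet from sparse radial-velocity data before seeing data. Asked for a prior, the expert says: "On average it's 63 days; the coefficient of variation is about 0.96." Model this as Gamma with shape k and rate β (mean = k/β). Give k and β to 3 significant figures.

For Gamma(k, rate β): mean = k/β, variance = k/β², so CV = 1/√k.
CV = 0.96, hence k = 1/CV² = 1.09.
Then β = k/mean = 1.09/63 = 0.0172.

k ≈ 1.09, β ≈ 0.0172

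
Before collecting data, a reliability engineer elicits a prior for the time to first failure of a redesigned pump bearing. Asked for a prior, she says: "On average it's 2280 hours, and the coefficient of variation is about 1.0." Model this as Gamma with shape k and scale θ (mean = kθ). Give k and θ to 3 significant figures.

k ≈ 1, θ ≈ 2280

For Gamma(k, scale θ): mean = kθ, variance = kθ², so CV = 1/√k.
CV = 1.0, hence k = 1/CV² = 1.
Then θ = mean/k = 2280/1 = 2280.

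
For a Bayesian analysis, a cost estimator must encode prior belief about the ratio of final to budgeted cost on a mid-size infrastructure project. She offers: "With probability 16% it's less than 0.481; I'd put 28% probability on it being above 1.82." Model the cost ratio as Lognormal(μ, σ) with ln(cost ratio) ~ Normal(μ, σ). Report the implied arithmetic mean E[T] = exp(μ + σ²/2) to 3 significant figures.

E[T] ≈ 1.59

If T ~ Lognormal(μ,σ) then ln T ~ Normal(μ,σ), so the p-quantile of ln T is μ + z_p·σ.
ln(0.481) = -0.7319 and ln(1.82) = 0.5988; z_{0.16} = -0.9945, z_{0.72} = 0.5828.
σ = (0.5988 − -0.7319)/(0.5828 − (-0.9945)) = 0.844.
μ = -0.7319 − (-0.9945)·0.844 = 0.107.
E[T] = exp(μ + σ²/2) = exp(0.107 + 0.3559) = 1.59.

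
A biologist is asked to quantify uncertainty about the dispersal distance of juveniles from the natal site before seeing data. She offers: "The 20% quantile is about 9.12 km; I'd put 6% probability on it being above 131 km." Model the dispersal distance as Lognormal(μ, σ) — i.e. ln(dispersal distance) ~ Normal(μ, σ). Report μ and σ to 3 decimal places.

If T ~ Lognormal(μ,σ) then ln T ~ Normal(μ,σ), so the p-quantile of ln T is μ + z_p·σ.
ln(9.12) = 2.21 and ln(131) = 4.875; z_{0.2} = -0.8416, z_{0.94} = 1.555.
σ = (4.875 − 2.21)/(1.555 − (-0.8416)) = 1.112.
μ = 2.21 − (-0.8416)·1.112 = 3.146.

μ ≈ 3.146, σ ≈ 1.112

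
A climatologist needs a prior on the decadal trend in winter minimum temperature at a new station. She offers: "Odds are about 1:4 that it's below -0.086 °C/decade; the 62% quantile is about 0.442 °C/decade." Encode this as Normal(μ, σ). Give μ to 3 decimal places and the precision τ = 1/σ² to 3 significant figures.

μ = 0.301, τ = 4.72

For Normal(μ,σ), the p-quantile is μ + z_p·σ. Here z_{0.2} = -0.8416, z_{0.62} = 0.3055.
So -0.086 = μ − 0.8416σ and 0.442 = μ + 0.3055σ.
Subtracting: σ = (0.442 − -0.086)/(0.3055 − (-0.8416)) = 0.460.
Then μ = -0.086 − (-0.8416)·0.460 = 0.301.
Precision τ = 1/σ² = 1/0.4603² = 4.72.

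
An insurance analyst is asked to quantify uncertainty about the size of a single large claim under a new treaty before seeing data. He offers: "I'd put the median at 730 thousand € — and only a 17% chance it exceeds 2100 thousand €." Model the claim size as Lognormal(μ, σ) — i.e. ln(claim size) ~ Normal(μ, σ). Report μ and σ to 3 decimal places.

If T ~ Lognormal(μ,σ) then ln T ~ Normal(μ,σ), so the p-quantile of ln T is μ + z_p·σ.
ln(730) = 6.593 and ln(2100) = 7.65; z_{0.5} = 0, z_{0.83} = 0.9542.
σ = (7.65 − 6.593)/(0.9542 − (0)) = 1.107.
μ = 6.593 − (0)·1.107 = 6.593.

μ ≈ 6.593, σ ≈ 1.107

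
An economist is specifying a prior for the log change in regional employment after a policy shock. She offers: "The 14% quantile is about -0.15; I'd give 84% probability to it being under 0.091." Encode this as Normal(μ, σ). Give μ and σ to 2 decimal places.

The p-quantile of Normal(μ,σ) is μ + z_p·σ, with z_{0.14} = -1.08 and z_{0.84} = 0.9945.
Eliminate σ: μ = (z₂·x₁ − z₁·x₂)/(z₂ − z₁) = (0.9945·-0.15 − (-1.08)·0.091)/2.075 = -0.02.
Then σ = (x₂ − x₁)/(z₂ − z₁) = (0.091 − -0.15)/2.075 = 0.12.

μ = -0.02, σ = 0.12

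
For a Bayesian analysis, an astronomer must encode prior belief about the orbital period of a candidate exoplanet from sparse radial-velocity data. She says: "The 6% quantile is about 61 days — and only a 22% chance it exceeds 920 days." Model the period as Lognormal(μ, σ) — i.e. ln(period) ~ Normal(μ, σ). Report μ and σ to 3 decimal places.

If T ~ Lognormal(μ,σ) then ln T ~ Normal(μ,σ), so the p-quantile of ln T is μ + z_p·σ.
ln(61) = 4.111 and ln(920) = 6.824; z_{0.06} = -1.555, z_{0.78} = 0.7722.
σ = (6.824 − 4.111)/(0.7722 − (-1.555)) = 1.166.
μ = 4.111 − (-1.555)·1.166 = 5.924.

μ ≈ 5.924, σ ≈ 1.166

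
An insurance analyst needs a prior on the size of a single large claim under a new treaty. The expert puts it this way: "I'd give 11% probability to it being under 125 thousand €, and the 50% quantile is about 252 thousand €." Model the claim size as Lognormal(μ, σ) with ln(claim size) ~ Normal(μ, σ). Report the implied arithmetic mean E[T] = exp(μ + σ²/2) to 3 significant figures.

E[T] ≈ 297 thousand €

If T ~ Lognormal(μ,σ) then ln T ~ Normal(μ,σ), so the p-quantile of ln T is μ + z_p·σ.
ln(125) = 4.828 and ln(252) = 5.529; z_{0.11} = -1.227, z_{0.5} = 0.
σ = (5.529 − 4.828)/(0 − (-1.227)) = 0.572.
μ = 4.828 − (-1.227)·0.572 = 5.529.
E[T] = exp(μ + σ²/2) = exp(5.529 + 0.1634) = 297 thousand €.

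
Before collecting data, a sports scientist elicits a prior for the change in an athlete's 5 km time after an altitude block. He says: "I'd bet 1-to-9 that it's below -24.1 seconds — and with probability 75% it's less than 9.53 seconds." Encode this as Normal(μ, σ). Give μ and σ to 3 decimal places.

The p-quantile of Normal(μ,σ) is μ + z_p·σ, with z_{0.1} = -1.282 and z_{0.75} = 0.6745.
Eliminate σ: μ = (z₂·x₁ − z₁·x₂)/(z₂ − z₁) = (0.6745·-24.1 − (-1.282)·9.53)/1.956 = -2.066.
Then σ = (x₂ − x₁)/(z₂ − z₁) = (9.53 − -24.1)/1.956 = 17.193.

μ = -2.066, σ = 17.193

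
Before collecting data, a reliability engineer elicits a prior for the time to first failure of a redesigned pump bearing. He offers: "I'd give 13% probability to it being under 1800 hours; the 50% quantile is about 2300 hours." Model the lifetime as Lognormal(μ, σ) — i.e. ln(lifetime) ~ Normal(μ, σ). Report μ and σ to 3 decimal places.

μ ≈ 7.741, σ ≈ 0.218

If T ~ Lognormal(μ,σ) then ln T ~ Normal(μ,σ), so the p-quantile of ln T is μ + z_p·σ.
ln(1800) = 7.496 and ln(2300) = 7.741; z_{0.13} = -1.126, z_{0.5} = 0.
σ = (7.741 − 7.496)/(0 − (-1.126)) = 0.218.
μ = 7.496 − (-1.126)·0.218 = 7.741.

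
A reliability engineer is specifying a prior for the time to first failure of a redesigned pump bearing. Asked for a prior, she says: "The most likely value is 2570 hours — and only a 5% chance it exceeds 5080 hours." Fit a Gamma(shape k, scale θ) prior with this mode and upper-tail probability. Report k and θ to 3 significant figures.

k ≈ 6.97, θ ≈ 430

Gamma(k,θ) with k>1 has mode (k−1)θ, so θ = 2570/(k−1).
Need P(X < 5080) = 0.95 with θ tied to k this way. Start at k = 2, θ = 2570: P(X<5080) ≈ 0.588.
Too low — raise k to concentrate. Iterating converges to k ≈ 6.97.
Then θ = 2570/(6.97−1) ≈ 430.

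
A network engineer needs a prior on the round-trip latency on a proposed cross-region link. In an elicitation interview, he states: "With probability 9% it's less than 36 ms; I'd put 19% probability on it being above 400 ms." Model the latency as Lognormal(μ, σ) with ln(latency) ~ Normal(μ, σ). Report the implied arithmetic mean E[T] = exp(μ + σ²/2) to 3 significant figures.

E[T] ≈ 278 ms

If T ~ Lognormal(μ,σ) then ln T ~ Normal(μ,σ), so the p-quantile of ln T is μ + z_p·σ.
ln(36) = 3.584 and ln(400) = 5.991; z_{0.09} = -1.341, z_{0.81} = 0.8779.
σ = (5.991 − 3.584)/(0.8779 − (-1.341)) = 1.085.
μ = 3.584 − (-1.341)·1.085 = 5.039.
E[T] = exp(μ + σ²/2) = exp(5.039 + 0.5890) = 278 ms.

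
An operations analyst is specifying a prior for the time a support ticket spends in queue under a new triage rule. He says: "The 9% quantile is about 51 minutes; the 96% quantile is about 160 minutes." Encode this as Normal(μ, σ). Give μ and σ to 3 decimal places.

The p-quantile of Normal(μ,σ) is μ + z_p·σ, with z_{0.09} = -1.341 and z_{0.96} = 1.751.
Eliminate σ: μ = (z₂·x₁ − z₁·x₂)/(z₂ − z₁) = (1.751·51 − (-1.341)·160)/3.091 = 98.273.
Then σ = (x₂ − x₁)/(z₂ − z₁) = (160 − 51)/3.091 = 35.259.

μ = 98.273, σ = 35.259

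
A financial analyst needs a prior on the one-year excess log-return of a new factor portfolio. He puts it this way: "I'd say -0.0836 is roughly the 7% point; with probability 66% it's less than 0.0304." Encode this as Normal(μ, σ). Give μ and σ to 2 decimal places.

For Normal(μ,σ), the p-quantile is μ + z_p·σ. Here z_{0.07} = -1.476, z_{0.66} = 0.4125.
So -0.0836 = μ − 1.476σ and 0.0304 = μ + 0.4125σ.
Subtracting: σ = (0.0304 − -0.0836)/(0.4125 − (-1.476)) = 0.06.
Then μ = -0.0836 − (-1.476)·0.06 = 0.01.

μ = 0.01, σ = 0.06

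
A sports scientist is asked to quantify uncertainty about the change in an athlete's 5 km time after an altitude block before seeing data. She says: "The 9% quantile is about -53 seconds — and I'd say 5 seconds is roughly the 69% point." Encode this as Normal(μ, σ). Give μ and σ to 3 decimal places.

The p-quantile of Normal(μ,σ) is μ + z_p·σ, with z_{0.09} = -1.341 and z_{0.69} = 0.4959.
Eliminate σ: μ = (z₂·x₁ − z₁·x₂)/(z₂ − z₁) = (0.4959·-53 − (-1.341)·5)/1.837 = -10.659.
Then σ = (x₂ − x₁)/(z₂ − z₁) = (5 − -53)/1.837 = 31.580.

μ = -10.659, σ = 31.580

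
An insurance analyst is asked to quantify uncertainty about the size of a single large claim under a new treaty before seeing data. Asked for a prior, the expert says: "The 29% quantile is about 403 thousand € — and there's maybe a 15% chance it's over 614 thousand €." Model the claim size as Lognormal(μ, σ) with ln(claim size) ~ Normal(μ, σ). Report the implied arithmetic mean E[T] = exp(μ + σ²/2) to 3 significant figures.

If T ~ Lognormal(μ,σ) then ln T ~ Normal(μ,σ), so the p-quantile of ln T is μ + z_p·σ.
ln(403) = 5.999 and ln(614) = 6.42; z_{0.29} = -0.5534, z_{0.85} = 1.036.
σ = (6.42 − 5.999)/(1.036 − (-0.5534)) = 0.265.
μ = 5.999 − (-0.5534)·0.265 = 6.145.
E[T] = exp(μ + σ²/2) = exp(6.145 + 0.0351) = 483 thousand €.

E[T] ≈ 483 thousand €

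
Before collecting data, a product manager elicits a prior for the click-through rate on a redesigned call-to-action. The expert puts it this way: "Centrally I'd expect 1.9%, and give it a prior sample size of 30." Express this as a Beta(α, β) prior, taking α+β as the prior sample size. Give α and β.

Under the effective-sample-size interpretation, Beta(α, β) has prior mean α/(α+β) and prior sample size α+β.
So α+β = 30 and α/(α+β) = 0.019, giving α = 0.019·30 = 0.57 and β = 30 − 0.57 = 29.43.

α = 0.57, β = 29.43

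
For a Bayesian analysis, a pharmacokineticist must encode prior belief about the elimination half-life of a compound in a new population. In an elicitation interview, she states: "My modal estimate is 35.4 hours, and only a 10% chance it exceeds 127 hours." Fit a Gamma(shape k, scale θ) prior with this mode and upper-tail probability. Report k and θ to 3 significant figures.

k ≈ 2.14, θ ≈ 31

Gamma(k,θ) with k>1 has mode (k−1)θ, so θ = 35.4/(k−1).
Need P(X < 127) = 0.9 with θ tied to k this way. Start at k = 2, θ = 35.4: P(X<127) ≈ 0.873.
Too low — raise k to concentrate. Iterating converges to k ≈ 2.14.
Then θ = 35.4/(2.14−1) ≈ 31.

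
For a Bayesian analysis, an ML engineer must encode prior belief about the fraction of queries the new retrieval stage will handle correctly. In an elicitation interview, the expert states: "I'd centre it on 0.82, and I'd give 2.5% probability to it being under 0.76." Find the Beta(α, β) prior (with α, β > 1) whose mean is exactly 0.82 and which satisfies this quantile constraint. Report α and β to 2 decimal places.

With mean 0.82 fixed, write α = 0.82s, β = 0.18s where s = α+β.
Need P(θ < 0.76) = 0.025 under Beta(0.82s, 0.18s). Normal approximation: (q−m)/√(m(1−m)/s) ≈ z_{0.025} = -1.96, so s ≈ 0.82·0.18·(-1.96)²/(0.76−0.82)² = 157.5.
At s = 157.5: P(θ<0.76) ≈ 0.031. Adjusting to match 0.025 gives s ≈ 175.41.
So α = 0.82·175.41 ≈ 143.83, β = 0.18·175.41 ≈ 31.57.

α ≈ 143.83, β ≈ 31.57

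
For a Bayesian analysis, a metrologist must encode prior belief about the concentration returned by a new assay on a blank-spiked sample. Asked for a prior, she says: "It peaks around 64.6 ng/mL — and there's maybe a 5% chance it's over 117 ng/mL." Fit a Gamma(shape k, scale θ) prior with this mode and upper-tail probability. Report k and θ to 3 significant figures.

k ≈ 8.9, θ ≈ 8.18

Gamma(k,θ) with k>1 has mode (k−1)θ, so θ = 64.6/(k−1).
Need P(X < 117) = 0.95 with θ tied to k this way. Start at k = 2, θ = 64.6: P(X<117) ≈ 0.540.
Too low — raise k to concentrate. Iterating converges to k ≈ 8.9.
Then θ = 64.6/(8.9−1) ≈ 8.18.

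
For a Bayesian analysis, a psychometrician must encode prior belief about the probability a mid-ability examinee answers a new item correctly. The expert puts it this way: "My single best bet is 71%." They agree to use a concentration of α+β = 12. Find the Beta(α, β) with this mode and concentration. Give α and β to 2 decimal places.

α = 8.10, β = 3.90

For α,β > 1 the Beta mode is (α−1)/(α+β−2). With α+β = 12, the mode is (α−1)/10.
Set (α−1)/10 = 0.71 → α = 1 + 0.71·10 = 8.10.
β = 12 − α = 3.90.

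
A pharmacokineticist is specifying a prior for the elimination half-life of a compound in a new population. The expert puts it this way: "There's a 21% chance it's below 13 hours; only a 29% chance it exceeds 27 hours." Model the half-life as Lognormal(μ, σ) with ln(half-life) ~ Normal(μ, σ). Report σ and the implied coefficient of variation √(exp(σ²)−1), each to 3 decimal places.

If T ~ Lognormal(μ,σ) then ln T ~ Normal(μ,σ), so the p-quantile of ln T is μ + z_p·σ.
ln(13) = 2.565 and ln(27) = 3.296; z_{0.21} = -0.8064, z_{0.71} = 0.5534.
σ = (3.296 − 2.565)/(0.5534 − (-0.8064)) = 0.537.
μ = 2.565 − (-0.8064)·0.537 = 2.998.
CV = √(exp(σ²)−1) = √(exp(0.2889)−1) = 0.579.

σ ≈ 0.537, CV ≈ 0.579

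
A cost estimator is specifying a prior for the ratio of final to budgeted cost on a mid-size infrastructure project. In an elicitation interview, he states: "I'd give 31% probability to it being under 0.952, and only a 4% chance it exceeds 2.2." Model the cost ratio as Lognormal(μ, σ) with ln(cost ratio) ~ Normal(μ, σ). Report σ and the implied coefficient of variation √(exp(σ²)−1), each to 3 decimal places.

If T ~ Lognormal(μ,σ) then ln T ~ Normal(μ,σ), so the p-quantile of ln T is μ + z_p·σ.
ln(0.952) = -0.04919 and ln(2.2) = 0.7885; z_{0.31} = -0.4959, z_{0.96} = 1.751.
σ = (0.7885 − -0.04919)/(1.751 − (-0.4959)) = 0.373.
μ = -0.04919 − (-0.4959)·0.373 = 0.136.
CV = √(exp(σ²)−1) = √(exp(0.1390)−1) = 0.386.

σ ≈ 0.373, CV ≈ 0.386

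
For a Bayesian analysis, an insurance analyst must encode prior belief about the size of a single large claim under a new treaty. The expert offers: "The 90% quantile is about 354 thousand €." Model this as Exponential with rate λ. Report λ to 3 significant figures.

λ ≈ 0.0065

P(T < 354.0) = 1 − e^(−λ·354.0) = 0.9, so λ = −ln(1−0.9)/354.0 = −ln(0.1)/354.0 = 0.0065.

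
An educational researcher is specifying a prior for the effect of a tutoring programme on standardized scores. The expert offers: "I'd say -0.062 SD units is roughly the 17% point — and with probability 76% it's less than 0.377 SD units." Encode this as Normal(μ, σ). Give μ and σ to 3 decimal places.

μ = 0.190, σ = 0.264

The p-quantile of Normal(μ,σ) is μ + z_p·σ, with z_{0.17} = -0.9542 and z_{0.76} = 0.7063.
Eliminate σ: μ = (z₂·x₁ − z₁·x₂)/(z₂ − z₁) = (0.7063·-0.062 − (-0.9542)·0.377)/1.66 = 0.190.
Then σ = (x₂ − x₁)/(z₂ − z₁) = (0.377 − -0.062)/1.66 = 0.264.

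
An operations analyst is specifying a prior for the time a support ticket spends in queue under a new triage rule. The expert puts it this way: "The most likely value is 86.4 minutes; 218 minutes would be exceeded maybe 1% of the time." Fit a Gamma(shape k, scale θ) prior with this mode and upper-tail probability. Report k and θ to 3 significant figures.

k ≈ 6.47, θ ≈ 15.8

Gamma(k,θ) with k>1 has mode (k−1)θ, so θ = 86.4/(k−1).
Need P(X < 218) = 0.99 with θ tied to k this way. Start at k = 2, θ = 86.4: P(X<218) ≈ 0.717.
Too low — raise k to concentrate. Iterating converges to k ≈ 6.47.
Then θ = 86.4/(6.47−1) ≈ 15.8.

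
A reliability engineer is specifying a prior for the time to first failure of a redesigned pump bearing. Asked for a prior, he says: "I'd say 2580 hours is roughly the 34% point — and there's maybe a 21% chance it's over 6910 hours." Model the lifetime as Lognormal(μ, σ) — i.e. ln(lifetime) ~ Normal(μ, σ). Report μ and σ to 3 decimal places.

If T ~ Lognormal(μ,σ) then ln T ~ Normal(μ,σ), so the p-quantile of ln T is μ + z_p·σ.
ln(2580) = 7.856 and ln(6910) = 8.841; z_{0.34} = -0.4125, z_{0.79} = 0.8064.
σ = (8.841 − 7.856)/(0.8064 − (-0.4125)) = 0.808.
μ = 7.856 − (-0.4125)·0.808 = 8.189.

μ ≈ 8.189, σ ≈ 0.808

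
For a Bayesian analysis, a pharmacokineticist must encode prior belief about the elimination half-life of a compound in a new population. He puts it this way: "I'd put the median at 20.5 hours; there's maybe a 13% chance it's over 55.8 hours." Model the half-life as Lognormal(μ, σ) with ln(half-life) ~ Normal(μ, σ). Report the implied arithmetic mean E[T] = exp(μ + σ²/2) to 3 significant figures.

E[T] ≈ 30.4 hours

If T ~ Lognormal(μ,σ) then ln T ~ Normal(μ,σ), so the p-quantile of ln T is μ + z_p·σ.
ln(20.5) = 3.02 and ln(55.8) = 4.022; z_{0.5} = 0, z_{0.87} = 1.126.
σ = (4.022 − 3.02)/(1.126 − (0)) = 0.889.
μ = 3.02 − (0)·0.889 = 3.020.
E[T] = exp(μ + σ²/2) = exp(3.020 + 0.3952) = 30.4 hours.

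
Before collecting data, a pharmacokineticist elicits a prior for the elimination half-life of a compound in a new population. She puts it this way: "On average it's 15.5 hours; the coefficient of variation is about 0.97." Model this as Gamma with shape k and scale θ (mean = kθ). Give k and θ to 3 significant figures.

k ≈ 1.06, θ ≈ 14.6

For Gamma(k, scale θ): mean = kθ, variance = kθ², so CV = 1/√k.
CV = 0.97, hence k = 1/CV² = 1.06.
Then θ = mean/k = 15.5/1.06 = 14.6.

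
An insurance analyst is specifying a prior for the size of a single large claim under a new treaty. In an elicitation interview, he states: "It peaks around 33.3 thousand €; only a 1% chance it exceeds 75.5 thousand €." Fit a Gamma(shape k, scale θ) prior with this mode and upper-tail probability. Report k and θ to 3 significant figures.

Gamma(k,θ) with k>1 has mode (k−1)θ, so θ = 33.3/(k−1).
Need P(X < 75.5) = 0.99 with θ tied to k this way. Start at k = 2, θ = 33.3: P(X<75.5) ≈ 0.662.
Too low — raise k to concentrate. Iterating converges to k ≈ 8.15.
Then θ = 33.3/(8.15−1) ≈ 4.66.

k ≈ 8.15, θ ≈ 4.66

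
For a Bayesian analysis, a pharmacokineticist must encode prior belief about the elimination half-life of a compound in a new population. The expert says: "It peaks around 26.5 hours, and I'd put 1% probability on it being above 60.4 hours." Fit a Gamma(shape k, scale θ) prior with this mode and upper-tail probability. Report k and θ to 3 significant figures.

Gamma(k,θ) with k>1 has mode (k−1)θ, so θ = 26.5/(k−1).
Need P(X < 60.4) = 0.99 with θ tied to k this way. Start at k = 2, θ = 26.5: P(X<60.4) ≈ 0.664.
Too low — raise k to concentrate. Iterating converges to k ≈ 8.05.
Then θ = 26.5/(8.05−1) ≈ 3.76.

k ≈ 8.05, θ ≈ 3.76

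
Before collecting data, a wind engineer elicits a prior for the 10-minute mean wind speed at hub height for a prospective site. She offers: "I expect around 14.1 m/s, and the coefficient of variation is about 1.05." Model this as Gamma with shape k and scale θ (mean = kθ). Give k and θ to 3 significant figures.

k ≈ 0.907, θ ≈ 15.5

For Gamma(k, scale θ): mean = kθ, variance = kθ², so CV = 1/√k.
CV = 1.05, hence k = 1/CV² = 0.907.
Then θ = mean/k = 14.1/0.907 = 15.5.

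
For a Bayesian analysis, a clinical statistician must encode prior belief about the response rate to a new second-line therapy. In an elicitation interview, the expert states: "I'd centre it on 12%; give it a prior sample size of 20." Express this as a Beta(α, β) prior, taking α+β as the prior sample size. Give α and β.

Under the effective-sample-size interpretation, Beta(α, β) has prior mean α/(α+β) and prior sample size α+β.
So α+β = 20 and α/(α+β) = 0.12, giving α = 0.12·20 = 2.4 and β = 20 − 2.4 = 17.6.

α = 2.4, β = 17.6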